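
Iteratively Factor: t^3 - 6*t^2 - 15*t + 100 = (t - 5)*(t^2 - t - 20) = (t - 5)*(t + 4)*(t - 5)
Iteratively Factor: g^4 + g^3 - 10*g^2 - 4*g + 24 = (g + 3)*(g^3 - 2*g^2 - 4*g + 8) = (g - 2)*(g + 3)*(g^2 - 4) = (g - 2)*(g + 2)*(g + 3)*(g - 2)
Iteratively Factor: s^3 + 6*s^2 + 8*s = (s + 2)*(s^2 + 4*s) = (s + 2)*(s + 4)*(s)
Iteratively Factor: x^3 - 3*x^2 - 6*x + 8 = (x - 1)*(x^2 - 2*x - 8) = (x - 4)*(x - 1)*(x + 2)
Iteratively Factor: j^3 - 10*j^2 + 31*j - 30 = (j - 2)*(j^2 - 8*j + 15) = (j - 5)*(j - 2)*(j - 3)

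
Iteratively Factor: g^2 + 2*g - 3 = (g - 1)*(g + 3)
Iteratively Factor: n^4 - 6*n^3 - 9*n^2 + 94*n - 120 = (n - 5)*(n^3 - n^2 - 14*n + 24) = (n - 5)*(n + 4)*(n^2 - 5*n + 6) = (n - 5)*(n - 3)*(n + 4)*(n - 2)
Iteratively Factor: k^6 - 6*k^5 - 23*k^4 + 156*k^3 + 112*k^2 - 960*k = (k - 4)*(k^5 - 2*k^4 - 31*k^3 + 32*k^2 + 240*k) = (k - 4)*(k + 4)*(k^4 - 6*k^3 - 7*k^2 + 60*k) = (k - 5)*(k - 4)*(k + 4)*(k^3 - k^2 - 12*k) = k*(k - 5)*(k - 4)*(k + 4)*(k^2 - k - 12) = k*(k - 5)*(k - 4)*(k + 3)*(k + 4)*(k - 4)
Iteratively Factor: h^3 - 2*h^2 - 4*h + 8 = (h - 2)*(h^2 - 4) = (h - 2)*(h + 2)*(h - 2)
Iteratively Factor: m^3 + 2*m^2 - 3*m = (m + 3)*(m^2 - m) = (m - 1)*(m + 3)*(m)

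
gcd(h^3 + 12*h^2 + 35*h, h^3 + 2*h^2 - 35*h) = h^2 + 7*h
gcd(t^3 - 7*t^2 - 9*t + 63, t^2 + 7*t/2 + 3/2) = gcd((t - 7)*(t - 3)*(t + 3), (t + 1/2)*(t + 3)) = t + 3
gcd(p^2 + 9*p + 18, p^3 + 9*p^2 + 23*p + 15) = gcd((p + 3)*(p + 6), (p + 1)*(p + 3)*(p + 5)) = p + 3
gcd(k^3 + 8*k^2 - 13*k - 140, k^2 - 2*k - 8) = k - 4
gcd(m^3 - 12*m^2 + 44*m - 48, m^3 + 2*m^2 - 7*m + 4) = 1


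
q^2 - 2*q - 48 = (q - 8)*(q + 6)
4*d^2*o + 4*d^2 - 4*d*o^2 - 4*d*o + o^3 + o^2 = (-2*d + o)^2*(o + 1)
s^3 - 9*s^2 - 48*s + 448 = (s - 8)^2*(s + 7)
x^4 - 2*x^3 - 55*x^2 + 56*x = x*(x - 8)*(x - 1)*(x + 7)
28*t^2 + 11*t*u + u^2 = (4*t + u)*(7*t + u)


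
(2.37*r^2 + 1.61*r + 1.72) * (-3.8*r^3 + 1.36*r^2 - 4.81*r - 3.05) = -9.006*r^5 - 2.8948*r^4 - 15.7461*r^3 - 12.6334*r^2 - 13.1837*r - 5.246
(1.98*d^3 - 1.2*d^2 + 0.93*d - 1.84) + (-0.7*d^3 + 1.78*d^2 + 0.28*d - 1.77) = 1.28*d^3 + 0.58*d^2 + 1.21*d - 3.61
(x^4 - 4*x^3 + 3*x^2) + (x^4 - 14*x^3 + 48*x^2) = 2*x^4 - 18*x^3 + 51*x^2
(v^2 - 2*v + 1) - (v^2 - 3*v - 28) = v + 29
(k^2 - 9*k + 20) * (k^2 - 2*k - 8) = k^4 - 11*k^3 + 30*k^2 + 32*k - 160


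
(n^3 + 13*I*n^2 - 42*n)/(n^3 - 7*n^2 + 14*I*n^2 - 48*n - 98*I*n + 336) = n*(n + 7*I)/(n^2 + n*(-7 + 8*I) - 56*I)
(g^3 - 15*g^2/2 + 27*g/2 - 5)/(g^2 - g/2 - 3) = (2*g^2 - 11*g + 5)/(2*g + 3)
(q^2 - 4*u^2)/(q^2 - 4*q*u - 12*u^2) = (q - 2*u)/(q - 6*u)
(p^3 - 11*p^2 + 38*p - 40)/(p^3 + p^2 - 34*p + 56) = (p - 5)/(p + 7)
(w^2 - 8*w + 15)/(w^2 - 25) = (w - 3)/(w + 5)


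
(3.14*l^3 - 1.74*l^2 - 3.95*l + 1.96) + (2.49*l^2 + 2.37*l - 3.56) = 3.14*l^3 + 0.75*l^2 - 1.58*l - 1.6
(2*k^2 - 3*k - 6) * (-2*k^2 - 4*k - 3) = -4*k^4 - 2*k^3 + 18*k^2 + 33*k + 18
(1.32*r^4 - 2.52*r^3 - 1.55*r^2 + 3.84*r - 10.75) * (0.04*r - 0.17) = 0.0528*r^5 - 0.3252*r^4 + 0.3664*r^3 + 0.4171*r^2 - 1.0828*r + 1.8275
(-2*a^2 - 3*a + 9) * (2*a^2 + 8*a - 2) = -4*a^4 - 22*a^3 - 2*a^2 + 78*a - 18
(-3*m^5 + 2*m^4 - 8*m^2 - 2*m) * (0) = 0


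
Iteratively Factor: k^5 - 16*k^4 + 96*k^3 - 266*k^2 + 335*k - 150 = (k - 2)*(k^4 - 14*k^3 + 68*k^2 - 130*k + 75) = (k - 2)*(k - 1)*(k^3 - 13*k^2 + 55*k - 75) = (k - 5)*(k - 2)*(k - 1)*(k^2 - 8*k + 15) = (k - 5)^2*(k - 2)*(k - 1)*(k - 3)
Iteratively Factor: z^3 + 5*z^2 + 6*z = (z + 2)*(z^2 + 3*z) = (z + 2)*(z + 3)*(z)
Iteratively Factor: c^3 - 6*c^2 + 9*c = (c)*(c^2 - 6*c + 9) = c*(c - 3)*(c - 3)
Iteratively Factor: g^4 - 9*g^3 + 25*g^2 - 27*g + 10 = (g - 1)*(g^3 - 8*g^2 + 17*g - 10) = (g - 2)*(g - 1)*(g^2 - 6*g + 5) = (g - 5)*(g - 2)*(g - 1)*(g - 1)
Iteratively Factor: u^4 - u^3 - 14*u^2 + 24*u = (u)*(u^3 - u^2 - 14*u + 24) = u*(u + 4)*(u^2 - 5*u + 6) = u*(u - 2)*(u + 4)*(u - 3)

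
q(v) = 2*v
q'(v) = 2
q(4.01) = 8.02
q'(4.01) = 2.00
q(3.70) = 7.40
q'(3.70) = 2.00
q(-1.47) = -2.94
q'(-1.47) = 2.00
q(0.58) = 1.16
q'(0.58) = 2.00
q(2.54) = 5.08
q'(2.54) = 2.00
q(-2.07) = -4.14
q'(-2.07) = 2.00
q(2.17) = 4.34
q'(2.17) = 2.00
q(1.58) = 3.16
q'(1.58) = 2.00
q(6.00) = 12.00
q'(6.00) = 2.00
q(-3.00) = -6.00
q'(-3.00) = 2.00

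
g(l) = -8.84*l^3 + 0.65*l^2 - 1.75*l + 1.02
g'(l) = -26.52*l^2 + 1.3*l - 1.75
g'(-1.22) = -42.81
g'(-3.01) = -245.94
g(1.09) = -11.56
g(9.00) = -6406.44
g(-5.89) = 1840.21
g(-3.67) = 453.17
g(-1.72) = 50.93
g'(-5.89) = -929.44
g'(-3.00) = -244.33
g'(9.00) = -2138.17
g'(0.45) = -6.54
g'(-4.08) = -448.52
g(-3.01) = 253.25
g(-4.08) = 619.37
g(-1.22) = 20.17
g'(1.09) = -31.84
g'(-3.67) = -363.72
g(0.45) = -0.44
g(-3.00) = 250.80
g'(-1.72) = -82.44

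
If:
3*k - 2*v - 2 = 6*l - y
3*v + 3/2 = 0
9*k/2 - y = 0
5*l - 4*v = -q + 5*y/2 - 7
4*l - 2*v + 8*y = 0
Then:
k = -1/123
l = -29/164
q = -673/82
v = -1/2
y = -3/82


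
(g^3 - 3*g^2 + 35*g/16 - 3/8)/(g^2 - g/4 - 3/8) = (4*g^2 - 9*g + 2)/(2*(2*g + 1))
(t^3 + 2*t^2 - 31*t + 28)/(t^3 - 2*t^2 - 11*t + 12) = (t + 7)/(t + 3)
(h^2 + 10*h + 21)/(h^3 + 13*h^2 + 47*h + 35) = (h + 3)/(h^2 + 6*h + 5)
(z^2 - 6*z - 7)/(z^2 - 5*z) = (z^2 - 6*z - 7)/(z*(z - 5))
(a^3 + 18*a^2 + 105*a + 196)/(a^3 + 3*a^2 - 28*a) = (a^2 + 11*a + 28)/(a*(a - 4))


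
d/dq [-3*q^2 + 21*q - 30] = 21 - 6*q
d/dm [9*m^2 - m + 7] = 18*m - 1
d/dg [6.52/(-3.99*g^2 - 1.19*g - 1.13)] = (52.0296*g + 7.7588)/(3.99*g^2 + 1.19*g + 1.13)^2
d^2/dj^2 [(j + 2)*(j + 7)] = 2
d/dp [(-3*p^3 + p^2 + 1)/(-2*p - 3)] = (12*p^3 + 25*p^2 - 6*p + 2)/(4*p^2 + 12*p + 9)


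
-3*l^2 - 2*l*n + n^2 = (-3*l + n)*(l + n)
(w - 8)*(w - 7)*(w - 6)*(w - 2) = w^4 - 23*w^3 + 188*w^2 - 628*w + 672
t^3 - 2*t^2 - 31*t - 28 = (t - 7)*(t + 1)*(t + 4)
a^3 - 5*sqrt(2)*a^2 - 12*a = a*(a - 6*sqrt(2))*(a + sqrt(2))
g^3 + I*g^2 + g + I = (g - I)*(g + I)^2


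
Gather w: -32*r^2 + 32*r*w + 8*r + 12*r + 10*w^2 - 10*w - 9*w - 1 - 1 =-32*r^2 + 20*r + 10*w^2 + w*(32*r - 19) - 2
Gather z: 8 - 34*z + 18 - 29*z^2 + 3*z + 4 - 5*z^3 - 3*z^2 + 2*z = -5*z^3 - 32*z^2 - 29*z + 30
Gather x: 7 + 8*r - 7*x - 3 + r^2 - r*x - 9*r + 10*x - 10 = r^2 - r + x*(3 - r) - 6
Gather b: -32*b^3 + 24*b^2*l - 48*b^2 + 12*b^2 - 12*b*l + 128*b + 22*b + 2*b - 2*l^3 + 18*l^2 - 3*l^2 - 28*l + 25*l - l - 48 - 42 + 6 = -32*b^3 + b^2*(24*l - 36) + b*(152 - 12*l) - 2*l^3 + 15*l^2 - 4*l - 84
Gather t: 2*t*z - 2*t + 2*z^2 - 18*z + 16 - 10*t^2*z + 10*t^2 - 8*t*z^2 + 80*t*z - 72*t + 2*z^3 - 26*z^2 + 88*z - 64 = t^2*(10 - 10*z) + t*(-8*z^2 + 82*z - 74) + 2*z^3 - 24*z^2 + 70*z - 48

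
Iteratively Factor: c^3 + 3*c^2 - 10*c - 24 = (c - 3)*(c^2 + 6*c + 8) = (c - 3)*(c + 2)*(c + 4)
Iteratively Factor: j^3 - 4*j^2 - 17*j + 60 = (j - 3)*(j^2 - j - 20) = (j - 3)*(j + 4)*(j - 5)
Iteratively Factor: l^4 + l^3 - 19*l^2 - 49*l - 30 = (l + 3)*(l^3 - 2*l^2 - 13*l - 10) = (l + 2)*(l + 3)*(l^2 - 4*l - 5) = (l + 1)*(l + 2)*(l + 3)*(l - 5)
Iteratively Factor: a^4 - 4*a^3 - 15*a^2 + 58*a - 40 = (a - 5)*(a^3 + a^2 - 10*a + 8) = (a - 5)*(a - 2)*(a^2 + 3*a - 4) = (a - 5)*(a - 2)*(a + 4)*(a - 1)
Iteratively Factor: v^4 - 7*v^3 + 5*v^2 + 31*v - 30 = (v - 1)*(v^3 - 6*v^2 - v + 30) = (v - 5)*(v - 1)*(v^2 - v - 6) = (v - 5)*(v - 1)*(v + 2)*(v - 3)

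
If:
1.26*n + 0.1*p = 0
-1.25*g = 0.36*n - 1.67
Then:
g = 0.0228571428571429*p + 1.336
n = -0.0793650793650794*p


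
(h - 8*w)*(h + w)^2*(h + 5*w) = h^4 - h^3*w - 45*h^2*w^2 - 83*h*w^3 - 40*w^4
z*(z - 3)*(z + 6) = z^3 + 3*z^2 - 18*z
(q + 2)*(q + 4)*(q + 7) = q^3 + 13*q^2 + 50*q + 56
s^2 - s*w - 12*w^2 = (s - 4*w)*(s + 3*w)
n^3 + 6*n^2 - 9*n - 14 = (n - 2)*(n + 1)*(n + 7)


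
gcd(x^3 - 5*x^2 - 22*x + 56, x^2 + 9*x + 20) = x + 4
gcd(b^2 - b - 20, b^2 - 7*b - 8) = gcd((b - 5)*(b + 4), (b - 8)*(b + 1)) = 1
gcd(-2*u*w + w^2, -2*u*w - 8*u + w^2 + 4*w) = 2*u - w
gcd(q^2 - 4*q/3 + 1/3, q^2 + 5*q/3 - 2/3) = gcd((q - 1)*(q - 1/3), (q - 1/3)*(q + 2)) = q - 1/3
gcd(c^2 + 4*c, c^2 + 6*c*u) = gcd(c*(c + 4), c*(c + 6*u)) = c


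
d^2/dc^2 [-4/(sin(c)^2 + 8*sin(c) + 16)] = 8*(2*sin(c)^2 - 4*sin(c) - 3)/(sin(c) + 4)^4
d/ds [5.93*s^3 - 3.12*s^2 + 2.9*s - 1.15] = 17.79*s^2 - 6.24*s + 2.9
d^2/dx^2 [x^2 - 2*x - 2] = 2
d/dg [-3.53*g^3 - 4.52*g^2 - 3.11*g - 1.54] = -10.59*g^2 - 9.04*g - 3.11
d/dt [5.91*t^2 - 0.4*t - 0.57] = 11.82*t - 0.4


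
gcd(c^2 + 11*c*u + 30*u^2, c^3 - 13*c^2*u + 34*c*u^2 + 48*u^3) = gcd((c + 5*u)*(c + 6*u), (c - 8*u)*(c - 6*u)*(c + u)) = 1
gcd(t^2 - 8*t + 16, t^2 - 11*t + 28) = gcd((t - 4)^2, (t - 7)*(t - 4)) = t - 4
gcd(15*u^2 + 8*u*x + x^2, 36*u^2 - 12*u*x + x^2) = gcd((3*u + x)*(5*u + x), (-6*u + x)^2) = 1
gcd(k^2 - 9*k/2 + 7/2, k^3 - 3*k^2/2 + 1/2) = k - 1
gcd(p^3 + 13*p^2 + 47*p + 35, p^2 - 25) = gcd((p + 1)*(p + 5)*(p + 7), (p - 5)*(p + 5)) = p + 5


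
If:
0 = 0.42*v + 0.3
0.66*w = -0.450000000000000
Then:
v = -0.71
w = -0.68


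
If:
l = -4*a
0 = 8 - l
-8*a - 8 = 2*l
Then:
No Solution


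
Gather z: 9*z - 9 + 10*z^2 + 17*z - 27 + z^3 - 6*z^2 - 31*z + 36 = z^3 + 4*z^2 - 5*z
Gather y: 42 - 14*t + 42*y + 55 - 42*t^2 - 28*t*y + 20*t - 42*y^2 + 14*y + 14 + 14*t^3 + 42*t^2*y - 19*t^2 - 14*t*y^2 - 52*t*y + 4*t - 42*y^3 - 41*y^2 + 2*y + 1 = 14*t^3 - 61*t^2 + 10*t - 42*y^3 + y^2*(-14*t - 83) + y*(42*t^2 - 80*t + 58) + 112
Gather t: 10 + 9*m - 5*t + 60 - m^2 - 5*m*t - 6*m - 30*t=-m^2 + 3*m + t*(-5*m - 35) + 70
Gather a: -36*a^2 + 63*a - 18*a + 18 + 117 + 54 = -36*a^2 + 45*a + 189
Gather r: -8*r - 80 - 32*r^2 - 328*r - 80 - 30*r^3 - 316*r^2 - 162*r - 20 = -30*r^3 - 348*r^2 - 498*r - 180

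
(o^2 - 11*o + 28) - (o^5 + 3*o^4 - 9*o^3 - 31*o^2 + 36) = -o^5 - 3*o^4 + 9*o^3 + 32*o^2 - 11*o - 8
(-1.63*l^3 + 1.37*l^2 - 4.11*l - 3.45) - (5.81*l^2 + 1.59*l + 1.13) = -1.63*l^3 - 4.44*l^2 - 5.7*l - 4.58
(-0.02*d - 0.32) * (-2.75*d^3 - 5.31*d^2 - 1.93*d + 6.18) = 0.055*d^4 + 0.9862*d^3 + 1.7378*d^2 + 0.494*d - 1.9776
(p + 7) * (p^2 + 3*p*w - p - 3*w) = p^3 + 3*p^2*w + 6*p^2 + 18*p*w - 7*p - 21*w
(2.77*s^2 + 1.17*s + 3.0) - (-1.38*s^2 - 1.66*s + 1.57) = 4.15*s^2 + 2.83*s + 1.43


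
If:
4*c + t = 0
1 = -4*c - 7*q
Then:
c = -t/4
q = t/7 - 1/7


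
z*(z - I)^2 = z^3 - 2*I*z^2 - z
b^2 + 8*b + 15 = (b + 3)*(b + 5)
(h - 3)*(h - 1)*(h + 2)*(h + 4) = h^4 + 2*h^3 - 13*h^2 - 14*h + 24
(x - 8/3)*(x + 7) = x^2 + 13*x/3 - 56/3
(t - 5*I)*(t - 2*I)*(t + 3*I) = t^3 - 4*I*t^2 + 11*t - 30*I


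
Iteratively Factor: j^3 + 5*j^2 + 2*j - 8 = (j - 1)*(j^2 + 6*j + 8) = (j - 1)*(j + 2)*(j + 4)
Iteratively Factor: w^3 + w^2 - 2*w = (w)*(w^2 + w - 2) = w*(w - 1)*(w + 2)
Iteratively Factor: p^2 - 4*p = (p)*(p - 4)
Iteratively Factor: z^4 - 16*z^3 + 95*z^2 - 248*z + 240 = (z - 5)*(z^3 - 11*z^2 + 40*z - 48) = (z - 5)*(z - 4)*(z^2 - 7*z + 12) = (z - 5)*(z - 4)^2*(z - 3)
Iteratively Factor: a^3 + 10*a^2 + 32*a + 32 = (a + 2)*(a^2 + 8*a + 16) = (a + 2)*(a + 4)*(a + 4)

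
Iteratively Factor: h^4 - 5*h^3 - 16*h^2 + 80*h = (h)*(h^3 - 5*h^2 - 16*h + 80) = h*(h - 5)*(h^2 - 16) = h*(h - 5)*(h + 4)*(h - 4)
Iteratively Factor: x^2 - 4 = (x + 2)*(x - 2)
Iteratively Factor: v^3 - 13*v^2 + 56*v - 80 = (v - 4)*(v^2 - 9*v + 20) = (v - 4)^2*(v - 5)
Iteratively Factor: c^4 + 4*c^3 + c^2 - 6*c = (c - 1)*(c^3 + 5*c^2 + 6*c) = c*(c - 1)*(c^2 + 5*c + 6) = c*(c - 1)*(c + 3)*(c + 2)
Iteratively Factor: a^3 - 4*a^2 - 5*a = (a + 1)*(a^2 - 5*a) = a*(a + 1)*(a - 5)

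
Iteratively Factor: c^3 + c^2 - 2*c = (c - 1)*(c^2 + 2*c) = (c - 1)*(c + 2)*(c)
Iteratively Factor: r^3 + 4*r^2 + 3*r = (r)*(r^2 + 4*r + 3) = r*(r + 3)*(r + 1)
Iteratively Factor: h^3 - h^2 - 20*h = (h - 5)*(h^2 + 4*h) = h*(h - 5)*(h + 4)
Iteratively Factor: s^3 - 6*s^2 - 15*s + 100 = (s + 4)*(s^2 - 10*s + 25) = (s - 5)*(s + 4)*(s - 5)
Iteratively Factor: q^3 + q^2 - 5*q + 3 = (q - 1)*(q^2 + 2*q - 3) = (q - 1)*(q + 3)*(q - 1)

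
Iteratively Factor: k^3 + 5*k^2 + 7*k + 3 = (k + 1)*(k^2 + 4*k + 3) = (k + 1)*(k + 3)*(k + 1)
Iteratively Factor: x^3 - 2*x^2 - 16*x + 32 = (x - 2)*(x^2 - 16) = (x - 2)*(x + 4)*(x - 4)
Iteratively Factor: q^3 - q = (q - 1)*(q^2 + q) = q*(q - 1)*(q + 1)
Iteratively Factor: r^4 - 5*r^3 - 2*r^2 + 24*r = (r - 4)*(r^3 - r^2 - 6*r) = r*(r - 4)*(r^2 - r - 6) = r*(r - 4)*(r + 2)*(r - 3)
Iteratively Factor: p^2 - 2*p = (p)*(p - 2)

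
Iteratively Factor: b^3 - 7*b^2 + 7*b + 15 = (b - 3)*(b^2 - 4*b - 5) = (b - 5)*(b - 3)*(b + 1)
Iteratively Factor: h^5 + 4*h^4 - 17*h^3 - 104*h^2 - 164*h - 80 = (h + 1)*(h^4 + 3*h^3 - 20*h^2 - 84*h - 80) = (h + 1)*(h + 2)*(h^3 + h^2 - 22*h - 40) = (h - 5)*(h + 1)*(h + 2)*(h^2 + 6*h + 8) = (h - 5)*(h + 1)*(h + 2)*(h + 4)*(h + 2)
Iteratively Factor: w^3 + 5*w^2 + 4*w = (w + 4)*(w^2 + w) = w*(w + 4)*(w + 1)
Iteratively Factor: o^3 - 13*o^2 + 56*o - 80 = (o - 4)*(o^2 - 9*o + 20) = (o - 4)^2*(o - 5)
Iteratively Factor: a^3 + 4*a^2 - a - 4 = (a + 1)*(a^2 + 3*a - 4) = (a + 1)*(a + 4)*(a - 1)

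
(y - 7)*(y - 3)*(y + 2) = y^3 - 8*y^2 + y + 42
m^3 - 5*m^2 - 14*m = m*(m - 7)*(m + 2)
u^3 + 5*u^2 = u^2*(u + 5)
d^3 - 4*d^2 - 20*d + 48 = (d - 6)*(d - 2)*(d + 4)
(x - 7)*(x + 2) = x^2 - 5*x - 14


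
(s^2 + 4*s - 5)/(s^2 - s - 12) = (-s^2 - 4*s + 5)/(-s^2 + s + 12)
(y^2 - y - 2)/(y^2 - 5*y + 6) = (y + 1)/(y - 3)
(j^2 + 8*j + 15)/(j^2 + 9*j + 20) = (j + 3)/(j + 4)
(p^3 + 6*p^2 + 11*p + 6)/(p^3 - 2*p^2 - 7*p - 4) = (p^2 + 5*p + 6)/(p^2 - 3*p - 4)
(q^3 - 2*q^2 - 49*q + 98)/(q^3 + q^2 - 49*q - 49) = (q - 2)/(q + 1)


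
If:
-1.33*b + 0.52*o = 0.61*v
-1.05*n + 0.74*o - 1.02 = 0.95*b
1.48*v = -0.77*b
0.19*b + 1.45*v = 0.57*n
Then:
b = 0.67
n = -0.66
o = 1.30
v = -0.35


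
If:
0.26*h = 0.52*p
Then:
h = 2.0*p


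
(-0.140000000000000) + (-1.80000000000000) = -1.94000000000000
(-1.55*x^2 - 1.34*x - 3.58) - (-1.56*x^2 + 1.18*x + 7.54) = 0.01*x^2 - 2.52*x - 11.12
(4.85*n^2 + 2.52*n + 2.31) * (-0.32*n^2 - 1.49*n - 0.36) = -1.552*n^4 - 8.0329*n^3 - 6.24*n^2 - 4.3491*n - 0.8316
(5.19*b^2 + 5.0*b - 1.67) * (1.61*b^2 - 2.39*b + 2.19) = 8.3559*b^4 - 4.3541*b^3 - 3.2726*b^2 + 14.9413*b - 3.6573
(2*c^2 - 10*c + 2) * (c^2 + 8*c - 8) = 2*c^4 + 6*c^3 - 94*c^2 + 96*c - 16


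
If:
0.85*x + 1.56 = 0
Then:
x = -1.84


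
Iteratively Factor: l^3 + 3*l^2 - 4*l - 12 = (l + 3)*(l^2 - 4) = (l + 2)*(l + 3)*(l - 2)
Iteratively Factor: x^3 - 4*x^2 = (x)*(x^2 - 4*x) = x*(x - 4)*(x)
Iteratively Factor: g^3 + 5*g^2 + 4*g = (g + 1)*(g^2 + 4*g) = g*(g + 1)*(g + 4)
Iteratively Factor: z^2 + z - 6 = (z - 2)*(z + 3)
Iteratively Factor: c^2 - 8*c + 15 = (c - 3)*(c - 5)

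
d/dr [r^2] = 2*r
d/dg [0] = 0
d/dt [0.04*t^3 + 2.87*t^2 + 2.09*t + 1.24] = 0.12*t^2 + 5.74*t + 2.09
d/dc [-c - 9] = -1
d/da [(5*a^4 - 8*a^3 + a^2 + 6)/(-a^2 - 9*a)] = (-10*a^5 - 127*a^4 + 144*a^3 - 9*a^2 + 12*a + 54)/(a^2*(a^2 + 18*a + 81))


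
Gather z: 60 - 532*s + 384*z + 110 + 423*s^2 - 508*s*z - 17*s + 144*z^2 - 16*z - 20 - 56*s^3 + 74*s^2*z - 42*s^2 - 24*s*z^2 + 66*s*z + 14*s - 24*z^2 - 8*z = -56*s^3 + 381*s^2 - 535*s + z^2*(120 - 24*s) + z*(74*s^2 - 442*s + 360) + 150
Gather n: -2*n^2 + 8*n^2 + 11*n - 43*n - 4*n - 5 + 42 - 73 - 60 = 6*n^2 - 36*n - 96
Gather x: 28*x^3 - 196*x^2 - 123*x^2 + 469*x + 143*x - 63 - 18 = 28*x^3 - 319*x^2 + 612*x - 81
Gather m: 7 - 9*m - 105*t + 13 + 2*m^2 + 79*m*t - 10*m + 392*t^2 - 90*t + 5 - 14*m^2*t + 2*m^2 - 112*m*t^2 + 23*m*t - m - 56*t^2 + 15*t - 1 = m^2*(4 - 14*t) + m*(-112*t^2 + 102*t - 20) + 336*t^2 - 180*t + 24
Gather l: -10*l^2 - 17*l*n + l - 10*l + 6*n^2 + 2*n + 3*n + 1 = -10*l^2 + l*(-17*n - 9) + 6*n^2 + 5*n + 1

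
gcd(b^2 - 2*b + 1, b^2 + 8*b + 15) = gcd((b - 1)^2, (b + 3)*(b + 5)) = 1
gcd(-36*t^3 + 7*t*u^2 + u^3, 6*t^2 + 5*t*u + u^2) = 3*t + u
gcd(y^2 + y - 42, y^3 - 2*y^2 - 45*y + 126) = y^2 + y - 42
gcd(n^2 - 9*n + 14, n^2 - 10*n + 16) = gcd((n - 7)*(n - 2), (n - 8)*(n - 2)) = n - 2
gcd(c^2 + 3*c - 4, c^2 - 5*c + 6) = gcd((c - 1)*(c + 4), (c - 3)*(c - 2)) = 1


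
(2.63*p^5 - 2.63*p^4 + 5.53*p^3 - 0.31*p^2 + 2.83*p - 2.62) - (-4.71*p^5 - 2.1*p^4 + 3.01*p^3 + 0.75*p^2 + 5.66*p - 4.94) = 7.34*p^5 - 0.53*p^4 + 2.52*p^3 - 1.06*p^2 - 2.83*p + 2.32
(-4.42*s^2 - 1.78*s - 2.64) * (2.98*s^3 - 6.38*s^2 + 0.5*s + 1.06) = -13.1716*s^5 + 22.8952*s^4 + 1.2792*s^3 + 11.268*s^2 - 3.2068*s - 2.7984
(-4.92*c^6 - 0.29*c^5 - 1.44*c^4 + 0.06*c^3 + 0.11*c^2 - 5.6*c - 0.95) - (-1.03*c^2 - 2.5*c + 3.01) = -4.92*c^6 - 0.29*c^5 - 1.44*c^4 + 0.06*c^3 + 1.14*c^2 - 3.1*c - 3.96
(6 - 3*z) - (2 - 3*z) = 4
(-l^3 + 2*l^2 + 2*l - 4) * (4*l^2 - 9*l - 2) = -4*l^5 + 17*l^4 - 8*l^3 - 38*l^2 + 32*l + 8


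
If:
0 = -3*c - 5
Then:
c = -5/3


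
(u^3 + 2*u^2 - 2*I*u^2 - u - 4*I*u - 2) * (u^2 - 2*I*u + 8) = u^5 + 2*u^4 - 4*I*u^4 + 3*u^3 - 8*I*u^3 + 6*u^2 - 14*I*u^2 - 8*u - 28*I*u - 16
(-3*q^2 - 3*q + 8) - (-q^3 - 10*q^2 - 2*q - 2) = q^3 + 7*q^2 - q + 10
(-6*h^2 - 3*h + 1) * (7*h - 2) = -42*h^3 - 9*h^2 + 13*h - 2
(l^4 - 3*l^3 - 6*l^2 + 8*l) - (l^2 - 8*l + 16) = l^4 - 3*l^3 - 7*l^2 + 16*l - 16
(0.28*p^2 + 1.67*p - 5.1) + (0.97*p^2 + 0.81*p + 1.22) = 1.25*p^2 + 2.48*p - 3.88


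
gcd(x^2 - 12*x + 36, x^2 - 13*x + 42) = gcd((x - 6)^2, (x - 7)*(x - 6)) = x - 6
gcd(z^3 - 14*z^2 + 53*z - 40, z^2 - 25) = z - 5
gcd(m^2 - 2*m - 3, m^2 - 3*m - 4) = m + 1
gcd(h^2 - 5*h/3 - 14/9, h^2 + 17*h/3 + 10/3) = h + 2/3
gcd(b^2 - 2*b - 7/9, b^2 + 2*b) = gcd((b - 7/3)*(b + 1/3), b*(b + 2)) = 1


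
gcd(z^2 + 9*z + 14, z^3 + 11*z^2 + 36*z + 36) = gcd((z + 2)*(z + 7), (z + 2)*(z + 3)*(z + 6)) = z + 2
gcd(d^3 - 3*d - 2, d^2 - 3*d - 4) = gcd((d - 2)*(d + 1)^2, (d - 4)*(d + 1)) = d + 1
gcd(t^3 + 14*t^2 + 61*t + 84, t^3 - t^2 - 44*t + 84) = t + 7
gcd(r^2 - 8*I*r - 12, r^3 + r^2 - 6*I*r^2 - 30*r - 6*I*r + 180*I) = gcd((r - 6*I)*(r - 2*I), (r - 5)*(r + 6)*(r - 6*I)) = r - 6*I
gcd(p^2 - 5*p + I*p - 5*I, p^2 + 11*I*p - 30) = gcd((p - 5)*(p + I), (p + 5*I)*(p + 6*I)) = 1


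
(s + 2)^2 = s^2 + 4*s + 4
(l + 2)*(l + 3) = l^2 + 5*l + 6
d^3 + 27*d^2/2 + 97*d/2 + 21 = (d + 1/2)*(d + 6)*(d + 7)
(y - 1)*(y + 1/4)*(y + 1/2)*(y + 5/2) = y^4 + 9*y^3/4 - 5*y^2/4 - 27*y/16 - 5/16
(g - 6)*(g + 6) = g^2 - 36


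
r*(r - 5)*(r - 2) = r^3 - 7*r^2 + 10*r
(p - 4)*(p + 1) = p^2 - 3*p - 4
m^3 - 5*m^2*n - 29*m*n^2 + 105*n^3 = (m - 7*n)*(m - 3*n)*(m + 5*n)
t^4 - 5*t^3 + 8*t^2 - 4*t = t*(t - 2)^2*(t - 1)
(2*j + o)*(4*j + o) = 8*j^2 + 6*j*o + o^2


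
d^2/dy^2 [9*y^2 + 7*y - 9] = 18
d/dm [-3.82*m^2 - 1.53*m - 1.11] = -7.64*m - 1.53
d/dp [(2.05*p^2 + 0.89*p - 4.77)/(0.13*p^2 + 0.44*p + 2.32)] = (0.7863*p^2 + 10.7522*p + 4.1636)/(0.0169*p^4 + 0.1144*p^3 + 0.7968*p^2 + 2.0416*p + 5.3824)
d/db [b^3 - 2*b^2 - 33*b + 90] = 3*b^2 - 4*b - 33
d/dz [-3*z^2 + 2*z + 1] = 2 - 6*z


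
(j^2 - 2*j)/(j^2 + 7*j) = (j - 2)/(j + 7)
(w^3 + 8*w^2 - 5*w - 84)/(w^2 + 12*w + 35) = (w^2 + w - 12)/(w + 5)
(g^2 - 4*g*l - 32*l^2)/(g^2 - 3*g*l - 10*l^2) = (-g^2 + 4*g*l + 32*l^2)/(-g^2 + 3*g*l + 10*l^2)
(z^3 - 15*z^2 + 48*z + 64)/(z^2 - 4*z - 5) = (z^2 - 16*z + 64)/(z - 5)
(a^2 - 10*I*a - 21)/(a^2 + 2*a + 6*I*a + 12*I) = (a^2 - 10*I*a - 21)/(a^2 + a*(2 + 6*I) + 12*I)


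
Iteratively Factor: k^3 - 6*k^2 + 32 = (k + 2)*(k^2 - 8*k + 16) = (k - 4)*(k + 2)*(k - 4)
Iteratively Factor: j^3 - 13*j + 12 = (j - 1)*(j^2 + j - 12) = (j - 1)*(j + 4)*(j - 3)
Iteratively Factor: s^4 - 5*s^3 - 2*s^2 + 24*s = (s)*(s^3 - 5*s^2 - 2*s + 24) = s*(s - 3)*(s^2 - 2*s - 8) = s*(s - 4)*(s - 3)*(s + 2)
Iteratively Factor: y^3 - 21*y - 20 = (y + 4)*(y^2 - 4*y - 5) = (y + 1)*(y + 4)*(y - 5)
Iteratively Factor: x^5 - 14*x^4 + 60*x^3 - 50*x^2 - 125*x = (x)*(x^4 - 14*x^3 + 60*x^2 - 50*x - 125) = x*(x - 5)*(x^3 - 9*x^2 + 15*x + 25) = x*(x - 5)^2*(x^2 - 4*x - 5) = x*(x - 5)^2*(x + 1)*(x - 5)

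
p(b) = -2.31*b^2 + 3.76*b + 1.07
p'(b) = 3.76 - 4.62*b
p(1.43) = 1.72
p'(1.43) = -2.85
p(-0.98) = -4.83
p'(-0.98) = 8.29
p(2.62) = -4.94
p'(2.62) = -8.34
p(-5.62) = -93.02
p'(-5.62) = 29.72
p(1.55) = 1.35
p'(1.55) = -3.40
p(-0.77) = -3.19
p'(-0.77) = 7.32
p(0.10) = 1.42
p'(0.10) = 3.30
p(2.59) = -4.69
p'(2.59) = -8.21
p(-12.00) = -376.69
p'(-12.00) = 59.20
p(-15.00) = -575.08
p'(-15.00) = 73.06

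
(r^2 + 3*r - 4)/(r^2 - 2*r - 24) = (r - 1)/(r - 6)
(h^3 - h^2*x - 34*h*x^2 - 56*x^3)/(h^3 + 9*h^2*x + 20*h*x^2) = (h^2 - 5*h*x - 14*x^2)/(h*(h + 5*x))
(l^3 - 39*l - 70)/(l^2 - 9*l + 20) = (l^3 - 39*l - 70)/(l^2 - 9*l + 20)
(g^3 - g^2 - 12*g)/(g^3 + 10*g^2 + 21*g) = (g - 4)/(g + 7)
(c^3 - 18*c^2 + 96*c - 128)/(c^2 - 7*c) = (c^3 - 18*c^2 + 96*c - 128)/(c*(c - 7))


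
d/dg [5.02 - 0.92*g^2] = -1.84*g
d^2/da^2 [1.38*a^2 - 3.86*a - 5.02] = 2.76000000000000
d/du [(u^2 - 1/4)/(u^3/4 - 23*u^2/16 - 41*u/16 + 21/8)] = 4*(-16*u^4 - 152*u^2 + 290*u - 41)/(16*u^6 - 184*u^5 + 201*u^4 + 2222*u^3 - 251*u^2 - 3444*u + 1764)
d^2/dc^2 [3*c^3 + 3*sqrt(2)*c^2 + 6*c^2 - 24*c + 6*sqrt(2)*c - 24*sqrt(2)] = 18*c + 6*sqrt(2) + 12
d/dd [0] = 0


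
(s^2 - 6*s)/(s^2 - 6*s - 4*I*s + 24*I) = s/(s - 4*I)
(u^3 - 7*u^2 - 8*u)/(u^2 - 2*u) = (u^2 - 7*u - 8)/(u - 2)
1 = 1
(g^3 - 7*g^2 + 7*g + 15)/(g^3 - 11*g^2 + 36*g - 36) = (g^2 - 4*g - 5)/(g^2 - 8*g + 12)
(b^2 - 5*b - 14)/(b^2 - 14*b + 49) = (b + 2)/(b - 7)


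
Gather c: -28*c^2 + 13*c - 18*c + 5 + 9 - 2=-28*c^2 - 5*c + 12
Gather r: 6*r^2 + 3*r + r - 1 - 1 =6*r^2 + 4*r - 2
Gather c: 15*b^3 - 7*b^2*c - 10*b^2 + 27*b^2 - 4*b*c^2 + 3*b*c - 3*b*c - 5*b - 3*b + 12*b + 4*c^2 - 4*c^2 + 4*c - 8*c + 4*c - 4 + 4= 15*b^3 - 7*b^2*c + 17*b^2 - 4*b*c^2 + 4*b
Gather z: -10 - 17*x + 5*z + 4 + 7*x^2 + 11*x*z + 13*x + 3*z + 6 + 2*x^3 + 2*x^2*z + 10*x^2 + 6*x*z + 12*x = 2*x^3 + 17*x^2 + 8*x + z*(2*x^2 + 17*x + 8)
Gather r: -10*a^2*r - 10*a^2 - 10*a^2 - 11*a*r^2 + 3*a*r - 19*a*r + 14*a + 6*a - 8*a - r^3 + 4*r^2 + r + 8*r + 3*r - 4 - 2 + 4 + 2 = -20*a^2 + 12*a - r^3 + r^2*(4 - 11*a) + r*(-10*a^2 - 16*a + 12)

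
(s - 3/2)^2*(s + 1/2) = s^3 - 5*s^2/2 + 3*s/4 + 9/8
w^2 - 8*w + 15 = (w - 5)*(w - 3)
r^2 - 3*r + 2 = (r - 2)*(r - 1)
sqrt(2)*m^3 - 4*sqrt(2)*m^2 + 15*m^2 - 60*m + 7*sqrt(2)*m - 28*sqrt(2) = (m - 4)*(m + 7*sqrt(2))*(sqrt(2)*m + 1)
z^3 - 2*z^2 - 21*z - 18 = (z - 6)*(z + 1)*(z + 3)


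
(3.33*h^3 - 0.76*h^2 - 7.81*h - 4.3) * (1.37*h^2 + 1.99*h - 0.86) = 4.5621*h^5 + 5.5855*h^4 - 15.0759*h^3 - 20.7793*h^2 - 1.8404*h + 3.698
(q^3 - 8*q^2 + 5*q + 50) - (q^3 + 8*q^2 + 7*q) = -16*q^2 - 2*q + 50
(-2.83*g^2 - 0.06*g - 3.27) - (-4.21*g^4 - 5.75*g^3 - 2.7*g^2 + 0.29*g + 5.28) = 4.21*g^4 + 5.75*g^3 - 0.13*g^2 - 0.35*g - 8.55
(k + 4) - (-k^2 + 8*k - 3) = k^2 - 7*k + 7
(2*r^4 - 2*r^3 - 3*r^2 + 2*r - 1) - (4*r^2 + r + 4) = 2*r^4 - 2*r^3 - 7*r^2 + r - 5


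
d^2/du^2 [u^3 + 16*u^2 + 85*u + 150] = 6*u + 32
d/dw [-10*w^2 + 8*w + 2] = 8 - 20*w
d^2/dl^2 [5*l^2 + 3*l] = 10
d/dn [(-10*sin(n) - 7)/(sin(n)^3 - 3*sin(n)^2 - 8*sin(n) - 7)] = (20*sin(n)^3 - 9*sin(n)^2 - 42*sin(n) + 14)*cos(n)/(sin(n)^3 - 3*sin(n)^2 - 8*sin(n) - 7)^2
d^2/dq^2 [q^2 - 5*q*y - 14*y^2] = 2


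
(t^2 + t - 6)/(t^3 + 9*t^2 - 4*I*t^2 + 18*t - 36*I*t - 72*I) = (t - 2)/(t^2 + t*(6 - 4*I) - 24*I)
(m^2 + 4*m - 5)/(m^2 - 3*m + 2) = (m + 5)/(m - 2)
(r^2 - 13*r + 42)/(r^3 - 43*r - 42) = (r - 6)/(r^2 + 7*r + 6)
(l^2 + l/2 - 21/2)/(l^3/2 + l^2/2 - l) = (2*l^2 + l - 21)/(l*(l^2 + l - 2))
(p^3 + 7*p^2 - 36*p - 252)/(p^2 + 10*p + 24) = (p^2 + p - 42)/(p + 4)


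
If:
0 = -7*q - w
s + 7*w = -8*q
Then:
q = -w/7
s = -41*w/7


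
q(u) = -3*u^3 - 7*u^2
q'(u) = -9*u^2 - 14*u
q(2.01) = -52.64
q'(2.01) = -64.50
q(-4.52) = 134.02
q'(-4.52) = -120.59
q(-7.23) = 767.89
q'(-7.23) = -369.24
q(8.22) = -2139.22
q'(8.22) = -723.20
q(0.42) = -1.46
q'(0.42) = -7.47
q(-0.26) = -0.42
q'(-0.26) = 3.03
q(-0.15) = -0.15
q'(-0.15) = 1.90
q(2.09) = -57.96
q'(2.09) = -68.57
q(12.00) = -6192.00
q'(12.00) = -1464.00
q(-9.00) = 1620.00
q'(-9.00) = -603.00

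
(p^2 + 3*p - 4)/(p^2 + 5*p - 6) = (p + 4)/(p + 6)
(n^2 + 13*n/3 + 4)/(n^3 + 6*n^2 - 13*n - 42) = (n^2 + 13*n/3 + 4)/(n^3 + 6*n^2 - 13*n - 42)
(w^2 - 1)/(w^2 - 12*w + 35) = (w^2 - 1)/(w^2 - 12*w + 35)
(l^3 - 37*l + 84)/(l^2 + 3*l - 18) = (l^2 + 3*l - 28)/(l + 6)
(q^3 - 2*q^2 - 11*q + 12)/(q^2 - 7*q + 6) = (q^2 - q - 12)/(q - 6)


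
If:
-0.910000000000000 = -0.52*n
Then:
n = 1.75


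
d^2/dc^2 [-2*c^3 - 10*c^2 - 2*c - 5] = -12*c - 20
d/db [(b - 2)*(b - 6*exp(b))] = b - (b - 2)*(6*exp(b) - 1) - 6*exp(b)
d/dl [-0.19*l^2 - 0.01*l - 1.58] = -0.38*l - 0.01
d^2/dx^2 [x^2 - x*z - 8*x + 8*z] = 2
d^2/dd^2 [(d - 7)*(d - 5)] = 2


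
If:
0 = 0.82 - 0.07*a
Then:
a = 11.71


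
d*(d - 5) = d^2 - 5*d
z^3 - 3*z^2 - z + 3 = (z - 3)*(z - 1)*(z + 1)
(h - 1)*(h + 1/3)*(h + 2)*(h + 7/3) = h^4 + 11*h^3/3 + 13*h^2/9 - 41*h/9 - 14/9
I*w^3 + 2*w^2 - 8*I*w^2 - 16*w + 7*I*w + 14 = (w - 7)*(w - 2*I)*(I*w - I)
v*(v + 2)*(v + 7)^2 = v^4 + 16*v^3 + 77*v^2 + 98*v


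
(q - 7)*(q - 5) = q^2 - 12*q + 35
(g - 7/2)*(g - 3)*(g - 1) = g^3 - 15*g^2/2 + 17*g - 21/2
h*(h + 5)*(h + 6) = h^3 + 11*h^2 + 30*h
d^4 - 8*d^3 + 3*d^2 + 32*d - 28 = (d - 7)*(d - 2)*(d - 1)*(d + 2)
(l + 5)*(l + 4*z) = l^2 + 4*l*z + 5*l + 20*z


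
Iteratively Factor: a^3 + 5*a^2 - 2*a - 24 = (a - 2)*(a^2 + 7*a + 12) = (a - 2)*(a + 4)*(a + 3)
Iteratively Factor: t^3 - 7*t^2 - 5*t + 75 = (t - 5)*(t^2 - 2*t - 15) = (t - 5)^2*(t + 3)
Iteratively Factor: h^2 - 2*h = (h - 2)*(h)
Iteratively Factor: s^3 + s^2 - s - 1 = (s + 1)*(s^2 - 1) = (s - 1)*(s + 1)*(s + 1)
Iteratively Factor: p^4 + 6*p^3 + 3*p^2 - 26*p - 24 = (p + 3)*(p^3 + 3*p^2 - 6*p - 8) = (p + 1)*(p + 3)*(p^2 + 2*p - 8) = (p + 1)*(p + 3)*(p + 4)*(p - 2)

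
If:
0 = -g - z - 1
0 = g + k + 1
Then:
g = -z - 1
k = z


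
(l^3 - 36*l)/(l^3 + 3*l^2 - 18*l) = (l - 6)/(l - 3)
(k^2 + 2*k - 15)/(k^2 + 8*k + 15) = (k - 3)/(k + 3)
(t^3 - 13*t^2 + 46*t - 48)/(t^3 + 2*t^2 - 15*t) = (t^2 - 10*t + 16)/(t*(t + 5))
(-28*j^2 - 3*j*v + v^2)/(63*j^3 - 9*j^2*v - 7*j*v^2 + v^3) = (4*j + v)/(-9*j^2 + v^2)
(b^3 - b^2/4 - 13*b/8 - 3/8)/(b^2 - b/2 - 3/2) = b + 1/4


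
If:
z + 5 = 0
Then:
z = -5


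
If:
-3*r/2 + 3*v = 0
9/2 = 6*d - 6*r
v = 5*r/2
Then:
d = 3/4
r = 0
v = 0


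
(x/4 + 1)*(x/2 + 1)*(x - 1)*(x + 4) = x^4/8 + 9*x^3/8 + 11*x^2/4 - 4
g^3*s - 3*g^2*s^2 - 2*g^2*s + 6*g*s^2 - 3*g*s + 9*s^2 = (g - 3)*(g - 3*s)*(g*s + s)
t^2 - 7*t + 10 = (t - 5)*(t - 2)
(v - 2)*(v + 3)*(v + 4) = v^3 + 5*v^2 - 2*v - 24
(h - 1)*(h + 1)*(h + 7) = h^3 + 7*h^2 - h - 7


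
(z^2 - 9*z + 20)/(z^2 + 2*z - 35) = (z - 4)/(z + 7)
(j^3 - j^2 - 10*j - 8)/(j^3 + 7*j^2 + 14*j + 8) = (j - 4)/(j + 4)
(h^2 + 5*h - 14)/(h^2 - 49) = (h - 2)/(h - 7)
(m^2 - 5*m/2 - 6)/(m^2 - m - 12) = (m + 3/2)/(m + 3)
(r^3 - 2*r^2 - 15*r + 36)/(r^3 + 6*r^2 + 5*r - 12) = (r^2 - 6*r + 9)/(r^2 + 2*r - 3)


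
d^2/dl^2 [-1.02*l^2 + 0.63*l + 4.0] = -2.04000000000000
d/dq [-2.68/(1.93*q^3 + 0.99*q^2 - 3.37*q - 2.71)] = (15.5172*q^2 + 5.3064*q - 9.0316)/(1.93*q^3 + 0.99*q^2 - 3.37*q - 2.71)^2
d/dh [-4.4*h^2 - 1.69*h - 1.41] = -8.8*h - 1.69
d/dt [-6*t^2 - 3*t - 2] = -12*t - 3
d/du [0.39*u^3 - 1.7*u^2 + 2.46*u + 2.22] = 1.17*u^2 - 3.4*u + 2.46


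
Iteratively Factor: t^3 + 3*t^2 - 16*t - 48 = (t + 3)*(t^2 - 16) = (t - 4)*(t + 3)*(t + 4)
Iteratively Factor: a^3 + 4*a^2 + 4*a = (a + 2)*(a^2 + 2*a) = (a + 2)^2*(a)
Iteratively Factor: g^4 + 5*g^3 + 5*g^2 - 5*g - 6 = (g + 1)*(g^3 + 4*g^2 + g - 6) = (g + 1)*(g + 2)*(g^2 + 2*g - 3) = (g + 1)*(g + 2)*(g + 3)*(g - 1)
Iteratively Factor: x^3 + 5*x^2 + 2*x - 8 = (x + 2)*(x^2 + 3*x - 4) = (x + 2)*(x + 4)*(x - 1)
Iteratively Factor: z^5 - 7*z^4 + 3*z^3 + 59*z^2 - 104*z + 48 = (z - 1)*(z^4 - 6*z^3 - 3*z^2 + 56*z - 48) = (z - 1)^2*(z^3 - 5*z^2 - 8*z + 48) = (z - 4)*(z - 1)^2*(z^2 - z - 12) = (z - 4)^2*(z - 1)^2*(z + 3)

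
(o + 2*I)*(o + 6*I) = o^2 + 8*I*o - 12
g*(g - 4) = g^2 - 4*g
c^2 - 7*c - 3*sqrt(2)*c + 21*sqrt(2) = (c - 7)*(c - 3*sqrt(2))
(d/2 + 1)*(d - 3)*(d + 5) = d^3/2 + 2*d^2 - 11*d/2 - 15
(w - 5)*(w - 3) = w^2 - 8*w + 15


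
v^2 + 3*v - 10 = (v - 2)*(v + 5)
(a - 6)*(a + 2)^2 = a^3 - 2*a^2 - 20*a - 24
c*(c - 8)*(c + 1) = c^3 - 7*c^2 - 8*c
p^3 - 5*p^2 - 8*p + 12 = (p - 6)*(p - 1)*(p + 2)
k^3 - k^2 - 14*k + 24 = (k - 3)*(k - 2)*(k + 4)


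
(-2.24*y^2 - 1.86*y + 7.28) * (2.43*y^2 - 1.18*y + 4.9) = -5.4432*y^4 - 1.8766*y^3 + 8.9092*y^2 - 17.7044*y + 35.672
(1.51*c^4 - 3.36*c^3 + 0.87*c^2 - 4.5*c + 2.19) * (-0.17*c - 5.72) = -0.2567*c^5 - 8.066*c^4 + 19.0713*c^3 - 4.2114*c^2 + 25.3677*c - 12.5268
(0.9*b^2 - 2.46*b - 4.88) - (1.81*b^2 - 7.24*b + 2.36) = -0.91*b^2 + 4.78*b - 7.24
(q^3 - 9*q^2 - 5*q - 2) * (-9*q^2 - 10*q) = -9*q^5 + 71*q^4 + 135*q^3 + 68*q^2 + 20*q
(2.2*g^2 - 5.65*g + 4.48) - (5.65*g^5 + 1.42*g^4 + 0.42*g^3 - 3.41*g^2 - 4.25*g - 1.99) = -5.65*g^5 - 1.42*g^4 - 0.42*g^3 + 5.61*g^2 - 1.4*g + 6.47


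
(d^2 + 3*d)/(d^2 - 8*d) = (d + 3)/(d - 8)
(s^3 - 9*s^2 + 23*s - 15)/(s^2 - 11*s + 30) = (s^2 - 4*s + 3)/(s - 6)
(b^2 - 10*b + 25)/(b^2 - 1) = (b^2 - 10*b + 25)/(b^2 - 1)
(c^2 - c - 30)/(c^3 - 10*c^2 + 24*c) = (c + 5)/(c*(c - 4))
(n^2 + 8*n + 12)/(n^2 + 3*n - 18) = (n + 2)/(n - 3)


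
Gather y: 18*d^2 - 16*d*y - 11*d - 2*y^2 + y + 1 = 18*d^2 - 11*d - 2*y^2 + y*(1 - 16*d) + 1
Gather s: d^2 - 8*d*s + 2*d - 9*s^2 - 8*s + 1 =d^2 + 2*d - 9*s^2 + s*(-8*d - 8) + 1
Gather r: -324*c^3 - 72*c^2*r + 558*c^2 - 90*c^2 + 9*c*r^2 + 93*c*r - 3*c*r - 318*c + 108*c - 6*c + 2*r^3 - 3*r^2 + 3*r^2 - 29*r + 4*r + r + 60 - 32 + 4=-324*c^3 + 468*c^2 + 9*c*r^2 - 216*c + 2*r^3 + r*(-72*c^2 + 90*c - 24) + 32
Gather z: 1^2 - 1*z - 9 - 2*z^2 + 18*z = -2*z^2 + 17*z - 8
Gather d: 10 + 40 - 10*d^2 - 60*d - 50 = -10*d^2 - 60*d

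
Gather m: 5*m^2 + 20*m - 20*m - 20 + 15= 5*m^2 - 5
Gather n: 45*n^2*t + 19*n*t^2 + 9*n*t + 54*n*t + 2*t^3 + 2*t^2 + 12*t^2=45*n^2*t + n*(19*t^2 + 63*t) + 2*t^3 + 14*t^2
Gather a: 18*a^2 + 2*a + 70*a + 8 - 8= 18*a^2 + 72*a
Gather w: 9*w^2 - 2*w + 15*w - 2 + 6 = 9*w^2 + 13*w + 4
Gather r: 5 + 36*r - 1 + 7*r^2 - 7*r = 7*r^2 + 29*r + 4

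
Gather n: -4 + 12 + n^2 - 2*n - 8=n^2 - 2*n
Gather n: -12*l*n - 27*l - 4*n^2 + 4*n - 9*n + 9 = -27*l - 4*n^2 + n*(-12*l - 5) + 9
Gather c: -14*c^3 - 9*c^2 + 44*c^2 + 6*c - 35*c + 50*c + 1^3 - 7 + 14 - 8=-14*c^3 + 35*c^2 + 21*c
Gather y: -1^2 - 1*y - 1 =-y - 2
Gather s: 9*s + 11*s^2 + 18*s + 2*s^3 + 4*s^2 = 2*s^3 + 15*s^2 + 27*s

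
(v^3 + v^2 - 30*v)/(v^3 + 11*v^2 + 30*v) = (v - 5)/(v + 5)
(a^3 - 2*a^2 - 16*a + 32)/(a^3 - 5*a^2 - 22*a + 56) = (a - 4)/(a - 7)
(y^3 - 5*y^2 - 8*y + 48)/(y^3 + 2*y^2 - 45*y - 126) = (y^2 - 8*y + 16)/(y^2 - y - 42)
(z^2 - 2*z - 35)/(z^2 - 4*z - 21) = (z + 5)/(z + 3)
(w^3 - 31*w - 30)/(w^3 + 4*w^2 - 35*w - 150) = (w + 1)/(w + 5)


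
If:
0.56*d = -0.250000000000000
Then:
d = -0.45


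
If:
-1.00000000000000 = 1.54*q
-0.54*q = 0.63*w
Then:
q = -0.65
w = 0.56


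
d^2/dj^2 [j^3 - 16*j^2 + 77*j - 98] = 6*j - 32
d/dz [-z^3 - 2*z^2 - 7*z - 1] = -3*z^2 - 4*z - 7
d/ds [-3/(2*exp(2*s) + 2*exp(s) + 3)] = (12*exp(s) + 6)*exp(s)/(2*exp(2*s) + 2*exp(s) + 3)^2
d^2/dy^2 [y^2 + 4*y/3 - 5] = 2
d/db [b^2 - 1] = 2*b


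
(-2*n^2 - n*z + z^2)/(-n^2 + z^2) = (-2*n + z)/(-n + z)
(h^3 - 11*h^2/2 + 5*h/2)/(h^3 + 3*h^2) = (2*h^2 - 11*h + 5)/(2*h*(h + 3))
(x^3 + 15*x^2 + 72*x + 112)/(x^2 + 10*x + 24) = (x^2 + 11*x + 28)/(x + 6)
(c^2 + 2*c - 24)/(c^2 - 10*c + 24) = (c + 6)/(c - 6)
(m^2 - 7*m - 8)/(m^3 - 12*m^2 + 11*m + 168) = (m + 1)/(m^2 - 4*m - 21)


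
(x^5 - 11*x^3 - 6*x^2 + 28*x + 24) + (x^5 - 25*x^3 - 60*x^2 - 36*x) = 2*x^5 - 36*x^3 - 66*x^2 - 8*x + 24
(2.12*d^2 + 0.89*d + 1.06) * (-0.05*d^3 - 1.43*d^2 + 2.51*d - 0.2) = -0.106*d^5 - 3.0761*d^4 + 3.9955*d^3 + 0.2941*d^2 + 2.4826*d - 0.212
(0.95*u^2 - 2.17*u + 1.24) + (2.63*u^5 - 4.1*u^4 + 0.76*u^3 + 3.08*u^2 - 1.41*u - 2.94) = 2.63*u^5 - 4.1*u^4 + 0.76*u^3 + 4.03*u^2 - 3.58*u - 1.7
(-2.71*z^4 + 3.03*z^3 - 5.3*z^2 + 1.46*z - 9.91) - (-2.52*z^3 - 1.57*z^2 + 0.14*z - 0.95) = -2.71*z^4 + 5.55*z^3 - 3.73*z^2 + 1.32*z - 8.96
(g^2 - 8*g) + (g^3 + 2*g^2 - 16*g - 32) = g^3 + 3*g^2 - 24*g - 32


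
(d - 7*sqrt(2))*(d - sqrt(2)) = d^2 - 8*sqrt(2)*d + 14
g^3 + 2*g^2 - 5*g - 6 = (g - 2)*(g + 1)*(g + 3)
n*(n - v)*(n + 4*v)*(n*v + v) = n^4*v + 3*n^3*v^2 + n^3*v - 4*n^2*v^3 + 3*n^2*v^2 - 4*n*v^3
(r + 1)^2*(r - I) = r^3 + 2*r^2 - I*r^2 + r - 2*I*r - I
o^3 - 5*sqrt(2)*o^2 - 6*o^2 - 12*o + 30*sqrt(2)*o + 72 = (o - 6)*(o - 6*sqrt(2))*(o + sqrt(2))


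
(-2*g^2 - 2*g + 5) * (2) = -4*g^2 - 4*g + 10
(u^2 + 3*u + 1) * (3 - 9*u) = -9*u^3 - 24*u^2 + 3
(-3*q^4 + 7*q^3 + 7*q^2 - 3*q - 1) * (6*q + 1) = -18*q^5 + 39*q^4 + 49*q^3 - 11*q^2 - 9*q - 1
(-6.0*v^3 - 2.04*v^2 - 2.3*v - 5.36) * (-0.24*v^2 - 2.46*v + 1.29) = 1.44*v^5 + 15.2496*v^4 - 2.1696*v^3 + 4.3128*v^2 + 10.2186*v - 6.9144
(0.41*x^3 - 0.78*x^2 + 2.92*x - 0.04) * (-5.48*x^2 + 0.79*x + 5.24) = -2.2468*x^5 + 4.5983*x^4 - 14.4694*x^3 - 1.5612*x^2 + 15.2692*x - 0.2096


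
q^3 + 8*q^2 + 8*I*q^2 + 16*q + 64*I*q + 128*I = (q + 4)^2*(q + 8*I)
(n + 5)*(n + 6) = n^2 + 11*n + 30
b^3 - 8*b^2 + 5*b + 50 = (b - 5)^2*(b + 2)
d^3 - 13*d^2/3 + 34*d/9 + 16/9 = (d - 8/3)*(d - 2)*(d + 1/3)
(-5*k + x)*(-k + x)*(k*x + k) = 5*k^3*x + 5*k^3 - 6*k^2*x^2 - 6*k^2*x + k*x^3 + k*x^2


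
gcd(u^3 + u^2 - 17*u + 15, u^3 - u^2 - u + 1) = u - 1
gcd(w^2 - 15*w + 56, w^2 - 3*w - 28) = w - 7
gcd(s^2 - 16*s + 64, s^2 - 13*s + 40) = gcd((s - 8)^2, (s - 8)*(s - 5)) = s - 8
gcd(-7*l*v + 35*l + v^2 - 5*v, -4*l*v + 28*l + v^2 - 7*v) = 1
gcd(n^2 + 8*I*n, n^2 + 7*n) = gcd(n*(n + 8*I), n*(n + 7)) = n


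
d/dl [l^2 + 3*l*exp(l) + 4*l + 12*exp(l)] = 3*l*exp(l) + 2*l + 15*exp(l) + 4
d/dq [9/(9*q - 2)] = -81/(9*q - 2)^2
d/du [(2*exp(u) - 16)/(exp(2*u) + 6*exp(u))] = 2*(-exp(2*u) + 16*exp(u) + 48)*exp(-u)/(exp(2*u) + 12*exp(u) + 36)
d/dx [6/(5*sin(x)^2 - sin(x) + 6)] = 6*(1 - 10*sin(x))*cos(x)/(5*sin(x)^2 - sin(x) + 6)^2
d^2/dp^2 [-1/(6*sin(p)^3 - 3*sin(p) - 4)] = 3*(-108*sin(p)^6 + 156*sin(p)^4 - 72*sin(p)^3 - 39*sin(p)^2 + 52*sin(p) + 6)/(-6*sin(p)^3 + 3*sin(p) + 4)^3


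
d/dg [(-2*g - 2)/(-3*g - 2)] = -2/(3*g + 2)^2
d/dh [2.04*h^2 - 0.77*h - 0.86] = 4.08*h - 0.77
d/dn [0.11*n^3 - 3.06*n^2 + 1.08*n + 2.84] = 0.33*n^2 - 6.12*n + 1.08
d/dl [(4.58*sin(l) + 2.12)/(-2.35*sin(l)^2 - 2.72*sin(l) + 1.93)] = (10.763*sin(l)^2 + 9.964*sin(l) + 14.6058)*cos(l)/(5.5225*sin(l)^4 + 12.784*sin(l)^3 - 1.6726*sin(l)^2 - 10.4992*sin(l) + 3.7249)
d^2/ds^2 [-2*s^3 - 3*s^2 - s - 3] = -12*s - 6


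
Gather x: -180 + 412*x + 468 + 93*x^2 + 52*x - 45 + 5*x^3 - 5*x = 5*x^3 + 93*x^2 + 459*x + 243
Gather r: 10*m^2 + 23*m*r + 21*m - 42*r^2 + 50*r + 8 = 10*m^2 + 21*m - 42*r^2 + r*(23*m + 50) + 8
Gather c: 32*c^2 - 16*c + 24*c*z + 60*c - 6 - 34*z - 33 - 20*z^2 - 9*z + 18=32*c^2 + c*(24*z + 44) - 20*z^2 - 43*z - 21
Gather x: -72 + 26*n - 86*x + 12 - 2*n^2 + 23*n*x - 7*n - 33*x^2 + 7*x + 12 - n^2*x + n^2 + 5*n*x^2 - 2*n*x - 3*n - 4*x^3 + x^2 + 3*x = -n^2 + 16*n - 4*x^3 + x^2*(5*n - 32) + x*(-n^2 + 21*n - 76) - 48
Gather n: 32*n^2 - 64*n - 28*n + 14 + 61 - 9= 32*n^2 - 92*n + 66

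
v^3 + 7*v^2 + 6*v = v*(v + 1)*(v + 6)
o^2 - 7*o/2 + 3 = (o - 2)*(o - 3/2)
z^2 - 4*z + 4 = (z - 2)^2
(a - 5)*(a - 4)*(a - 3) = a^3 - 12*a^2 + 47*a - 60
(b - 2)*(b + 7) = b^2 + 5*b - 14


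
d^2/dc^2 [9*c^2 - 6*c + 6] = 18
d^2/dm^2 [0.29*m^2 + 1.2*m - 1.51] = 0.580000000000000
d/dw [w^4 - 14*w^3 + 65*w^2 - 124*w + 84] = 4*w^3 - 42*w^2 + 130*w - 124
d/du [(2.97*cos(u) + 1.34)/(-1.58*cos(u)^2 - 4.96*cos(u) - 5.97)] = (-4.6926*cos(u)^2 - 4.2344*cos(u) + 11.0845)*sin(u)/(2.4964*cos(u)^4 + 15.6736*cos(u)^3 + 43.4668*cos(u)^2 + 59.2224*cos(u) + 35.6409)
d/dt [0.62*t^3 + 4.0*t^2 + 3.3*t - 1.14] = 1.86*t^2 + 8.0*t + 3.3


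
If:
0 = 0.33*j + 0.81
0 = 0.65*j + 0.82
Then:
No Solution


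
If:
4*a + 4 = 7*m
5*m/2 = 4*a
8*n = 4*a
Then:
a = 5/9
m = 8/9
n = 5/18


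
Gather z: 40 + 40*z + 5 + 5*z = 45*z + 45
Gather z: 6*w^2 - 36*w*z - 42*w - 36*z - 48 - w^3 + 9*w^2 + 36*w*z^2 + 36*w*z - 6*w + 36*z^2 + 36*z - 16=-w^3 + 15*w^2 - 48*w + z^2*(36*w + 36) - 64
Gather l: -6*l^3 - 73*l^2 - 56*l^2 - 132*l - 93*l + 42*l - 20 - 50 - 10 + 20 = -6*l^3 - 129*l^2 - 183*l - 60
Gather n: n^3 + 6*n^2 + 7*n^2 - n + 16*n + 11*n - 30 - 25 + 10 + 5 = n^3 + 13*n^2 + 26*n - 40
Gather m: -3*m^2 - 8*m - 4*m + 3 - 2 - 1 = -3*m^2 - 12*m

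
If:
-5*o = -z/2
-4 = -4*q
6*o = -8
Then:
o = -4/3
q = 1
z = -40/3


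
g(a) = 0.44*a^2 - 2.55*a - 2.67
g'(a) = 0.88*a - 2.55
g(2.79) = -6.36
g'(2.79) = -0.09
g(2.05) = -6.05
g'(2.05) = -0.75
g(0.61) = -4.06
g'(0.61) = -2.01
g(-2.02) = 4.28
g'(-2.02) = -4.33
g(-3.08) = 9.36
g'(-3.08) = -5.26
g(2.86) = -6.36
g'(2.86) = -0.03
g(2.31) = -6.21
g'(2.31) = -0.52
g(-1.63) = 2.66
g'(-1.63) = -3.98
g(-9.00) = 55.92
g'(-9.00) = -10.47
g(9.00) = 10.02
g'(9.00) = 5.37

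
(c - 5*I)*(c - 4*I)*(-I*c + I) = -I*c^3 - 9*c^2 + I*c^2 + 9*c + 20*I*c - 20*I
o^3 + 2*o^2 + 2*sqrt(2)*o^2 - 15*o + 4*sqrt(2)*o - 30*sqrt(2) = (o - 3)*(o + 5)*(o + 2*sqrt(2))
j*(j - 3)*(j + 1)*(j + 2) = j^4 - 7*j^2 - 6*j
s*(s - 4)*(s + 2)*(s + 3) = s^4 + s^3 - 14*s^2 - 24*s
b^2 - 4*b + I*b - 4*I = (b - 4)*(b + I)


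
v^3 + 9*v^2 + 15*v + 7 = (v + 1)^2*(v + 7)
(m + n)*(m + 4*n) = m^2 + 5*m*n + 4*n^2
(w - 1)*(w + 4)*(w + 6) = w^3 + 9*w^2 + 14*w - 24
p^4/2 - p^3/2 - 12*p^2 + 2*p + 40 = (p/2 + 1)*(p - 5)*(p - 2)*(p + 4)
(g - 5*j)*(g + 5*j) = g^2 - 25*j^2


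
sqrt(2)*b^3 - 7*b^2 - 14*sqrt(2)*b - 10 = (b - 5*sqrt(2))*(b + sqrt(2))*(sqrt(2)*b + 1)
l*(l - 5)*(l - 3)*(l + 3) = l^4 - 5*l^3 - 9*l^2 + 45*l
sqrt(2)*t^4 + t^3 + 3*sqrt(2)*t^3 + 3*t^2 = t^2*(t + 3)*(sqrt(2)*t + 1)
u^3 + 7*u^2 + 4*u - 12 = (u - 1)*(u + 2)*(u + 6)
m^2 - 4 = (m - 2)*(m + 2)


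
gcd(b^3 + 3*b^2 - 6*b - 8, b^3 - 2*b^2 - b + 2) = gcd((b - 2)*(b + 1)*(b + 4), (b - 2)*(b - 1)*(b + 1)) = b^2 - b - 2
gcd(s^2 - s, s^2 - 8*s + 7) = s - 1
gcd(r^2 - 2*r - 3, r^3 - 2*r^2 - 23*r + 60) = r - 3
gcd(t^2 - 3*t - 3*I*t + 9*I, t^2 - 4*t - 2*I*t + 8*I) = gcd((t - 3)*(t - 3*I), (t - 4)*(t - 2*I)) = 1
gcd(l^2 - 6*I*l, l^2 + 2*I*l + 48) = l - 6*I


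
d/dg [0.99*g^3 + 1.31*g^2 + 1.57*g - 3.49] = 2.97*g^2 + 2.62*g + 1.57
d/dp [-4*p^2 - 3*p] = -8*p - 3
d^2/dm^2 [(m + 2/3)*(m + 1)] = 2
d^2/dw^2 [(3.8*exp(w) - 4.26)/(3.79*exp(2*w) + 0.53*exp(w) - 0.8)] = (54.58358*exp(4*w) - 252.397324*exp(3*w) + 43.458414*exp(2*w) - 51.250714*exp(w) + 0.62576)*exp(w)/(54.439939*exp(6*w) + 22.838919*exp(5*w) - 31.280007*exp(4*w) - 9.492883*exp(3*w) + 6.60264*exp(2*w) + 1.0176*exp(w) - 0.512)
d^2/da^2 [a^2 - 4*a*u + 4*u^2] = 2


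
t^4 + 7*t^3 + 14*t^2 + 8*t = t*(t + 1)*(t + 2)*(t + 4)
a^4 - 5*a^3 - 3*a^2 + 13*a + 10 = (a - 5)*(a - 2)*(a + 1)^2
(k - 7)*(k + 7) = k^2 - 49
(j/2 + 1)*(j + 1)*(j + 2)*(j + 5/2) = j^4/2 + 15*j^3/4 + 41*j^2/4 + 12*j + 5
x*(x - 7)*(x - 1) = x^3 - 8*x^2 + 7*x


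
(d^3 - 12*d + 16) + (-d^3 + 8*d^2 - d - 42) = 8*d^2 - 13*d - 26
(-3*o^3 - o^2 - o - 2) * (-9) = 27*o^3 + 9*o^2 + 9*o + 18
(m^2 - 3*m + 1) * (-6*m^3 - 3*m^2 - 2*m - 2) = -6*m^5 + 15*m^4 + m^3 + m^2 + 4*m - 2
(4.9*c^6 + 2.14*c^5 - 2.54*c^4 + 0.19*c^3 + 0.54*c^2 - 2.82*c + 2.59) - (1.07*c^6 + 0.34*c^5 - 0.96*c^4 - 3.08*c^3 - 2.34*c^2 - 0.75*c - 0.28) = 3.83*c^6 + 1.8*c^5 - 1.58*c^4 + 3.27*c^3 + 2.88*c^2 - 2.07*c + 2.87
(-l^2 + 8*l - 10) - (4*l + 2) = -l^2 + 4*l - 12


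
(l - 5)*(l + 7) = l^2 + 2*l - 35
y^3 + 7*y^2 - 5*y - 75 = (y - 3)*(y + 5)^2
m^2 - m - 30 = (m - 6)*(m + 5)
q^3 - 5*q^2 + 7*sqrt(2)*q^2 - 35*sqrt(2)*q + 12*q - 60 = (q - 5)*(q + sqrt(2))*(q + 6*sqrt(2))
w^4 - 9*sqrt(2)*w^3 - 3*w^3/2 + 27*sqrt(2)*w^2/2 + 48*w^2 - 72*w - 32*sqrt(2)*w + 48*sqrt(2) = (w - 3/2)*(w - 4*sqrt(2))^2*(w - sqrt(2))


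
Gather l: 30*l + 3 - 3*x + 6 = 30*l - 3*x + 9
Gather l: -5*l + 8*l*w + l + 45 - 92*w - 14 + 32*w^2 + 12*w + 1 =l*(8*w - 4) + 32*w^2 - 80*w + 32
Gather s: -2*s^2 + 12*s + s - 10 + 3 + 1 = -2*s^2 + 13*s - 6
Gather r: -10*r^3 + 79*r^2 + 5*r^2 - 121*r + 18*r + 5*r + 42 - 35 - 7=-10*r^3 + 84*r^2 - 98*r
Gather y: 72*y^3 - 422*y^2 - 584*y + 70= 72*y^3 - 422*y^2 - 584*y + 70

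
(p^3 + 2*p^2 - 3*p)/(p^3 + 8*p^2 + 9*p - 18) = p/(p + 6)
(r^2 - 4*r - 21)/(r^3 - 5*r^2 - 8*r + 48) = (r - 7)/(r^2 - 8*r + 16)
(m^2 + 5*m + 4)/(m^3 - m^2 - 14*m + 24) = (m + 1)/(m^2 - 5*m + 6)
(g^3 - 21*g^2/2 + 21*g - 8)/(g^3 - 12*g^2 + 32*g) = (g^2 - 5*g/2 + 1)/(g*(g - 4))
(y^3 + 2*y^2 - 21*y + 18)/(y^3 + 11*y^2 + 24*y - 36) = (y - 3)/(y + 6)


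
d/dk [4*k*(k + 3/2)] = 8*k + 6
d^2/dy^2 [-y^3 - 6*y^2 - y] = -6*y - 12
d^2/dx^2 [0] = 0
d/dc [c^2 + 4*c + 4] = 2*c + 4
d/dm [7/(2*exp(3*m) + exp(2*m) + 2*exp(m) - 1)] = 14*(-3*exp(2*m) - exp(m) - 1)*exp(m)/(2*exp(3*m) + exp(2*m) + 2*exp(m) - 1)^2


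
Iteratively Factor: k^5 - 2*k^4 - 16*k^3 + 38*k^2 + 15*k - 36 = (k + 4)*(k^4 - 6*k^3 + 8*k^2 + 6*k - 9) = (k - 3)*(k + 4)*(k^3 - 3*k^2 - k + 3) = (k - 3)*(k - 1)*(k + 4)*(k^2 - 2*k - 3) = (k - 3)^2*(k - 1)*(k + 4)*(k + 1)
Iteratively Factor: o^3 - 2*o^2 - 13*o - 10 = (o + 1)*(o^2 - 3*o - 10) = (o + 1)*(o + 2)*(o - 5)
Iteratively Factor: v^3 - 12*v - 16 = (v + 2)*(v^2 - 2*v - 8) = (v - 4)*(v + 2)*(v + 2)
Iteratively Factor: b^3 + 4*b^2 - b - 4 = (b - 1)*(b^2 + 5*b + 4) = (b - 1)*(b + 4)*(b + 1)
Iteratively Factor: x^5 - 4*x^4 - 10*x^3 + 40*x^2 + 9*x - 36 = (x - 3)*(x^4 - x^3 - 13*x^2 + x + 12) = (x - 3)*(x + 1)*(x^3 - 2*x^2 - 11*x + 12) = (x - 4)*(x - 3)*(x + 1)*(x^2 + 2*x - 3) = (x - 4)*(x - 3)*(x + 1)*(x + 3)*(x - 1)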